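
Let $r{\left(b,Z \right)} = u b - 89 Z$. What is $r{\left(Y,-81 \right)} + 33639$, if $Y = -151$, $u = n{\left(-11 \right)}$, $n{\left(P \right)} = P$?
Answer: $42509$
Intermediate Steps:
$u = -11$
$r{\left(b,Z \right)} = - 89 Z - 11 b$ ($r{\left(b,Z \right)} = - 11 b - 89 Z = - 89 Z - 11 b$)
$r{\left(Y,-81 \right)} + 33639 = \left(\left(-89\right) \left(-81\right) - -1661\right) + 33639 = \left(7209 + 1661\right) + 33639 = 8870 + 33639 = 42509$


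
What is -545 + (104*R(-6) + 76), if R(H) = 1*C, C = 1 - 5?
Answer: -885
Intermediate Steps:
C = -4
R(H) = -4 (R(H) = 1*(-4) = -4)
-545 + (104*R(-6) + 76) = -545 + (104*(-4) + 76) = -545 + (-416 + 76) = -545 - 340 = -885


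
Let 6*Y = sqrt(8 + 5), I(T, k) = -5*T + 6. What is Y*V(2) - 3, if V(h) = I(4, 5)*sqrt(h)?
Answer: -3 - 7*sqrt(26)/3 ≈ -14.898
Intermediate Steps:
I(T, k) = 6 - 5*T
Y = sqrt(13)/6 (Y = sqrt(8 + 5)/6 = sqrt(13)/6 ≈ 0.60093)
V(h) = -14*sqrt(h) (V(h) = (6 - 5*4)*sqrt(h) = (6 - 20)*sqrt(h) = -14*sqrt(h))
Y*V(2) - 3 = (sqrt(13)/6)*(-14*sqrt(2)) - 3 = -7*sqrt(26)/3 - 3 = -3 - 7*sqrt(26)/3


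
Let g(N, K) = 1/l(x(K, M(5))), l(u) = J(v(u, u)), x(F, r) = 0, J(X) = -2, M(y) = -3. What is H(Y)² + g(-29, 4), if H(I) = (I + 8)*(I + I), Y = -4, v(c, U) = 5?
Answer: 2047/2 ≈ 1023.5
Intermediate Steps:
l(u) = -2
H(I) = 2*I*(8 + I) (H(I) = (8 + I)*(2*I) = 2*I*(8 + I))
g(N, K) = -½ (g(N, K) = 1/(-2) = -½)
H(Y)² + g(-29, 4) = (2*(-4)*(8 - 4))² - ½ = (2*(-4)*4)² - ½ = (-32)² - ½ = 1024 - ½ = 2047/2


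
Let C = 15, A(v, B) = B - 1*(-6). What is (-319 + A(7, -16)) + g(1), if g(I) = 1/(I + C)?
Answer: -5263/16 ≈ -328.94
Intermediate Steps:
A(v, B) = 6 + B (A(v, B) = B + 6 = 6 + B)
g(I) = 1/(15 + I) (g(I) = 1/(I + 15) = 1/(15 + I))
(-319 + A(7, -16)) + g(1) = (-319 + (6 - 16)) + 1/(15 + 1) = (-319 - 10) + 1/16 = -329 + 1/16 = -5263/16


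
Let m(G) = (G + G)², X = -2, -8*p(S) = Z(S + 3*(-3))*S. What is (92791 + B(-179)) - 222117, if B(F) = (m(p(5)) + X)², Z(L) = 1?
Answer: -33107407/256 ≈ -1.2933e+5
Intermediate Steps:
p(S) = -S/8
m(G) = 4*G² (m(G) = (2*G)² = 4*G²)
B(F) = 49/256 (B(F) = (4*(-⅛*5)² - 2)² = (4*(-5/8)² - 2)² = (4*(25/64) - 2)² = (25/16 - 2)² = (-7/16)² = 49/256)
(92791 + B(-179)) - 222117 = (92791 + 49/256) - 222117 = 23754545/256 - 222117 = -33107407/256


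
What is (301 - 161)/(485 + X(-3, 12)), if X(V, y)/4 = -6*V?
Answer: 140/557 ≈ 0.25135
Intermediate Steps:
X(V, y) = -24*V (X(V, y) = 4*(-6*V) = -24*V)
(301 - 161)/(485 + X(-3, 12)) = (301 - 161)/(485 - 24*(-3)) = 140/(485 + 72) = 140/557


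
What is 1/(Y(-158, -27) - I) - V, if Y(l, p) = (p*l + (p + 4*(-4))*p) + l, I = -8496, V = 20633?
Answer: -284013244/13765 ≈ -20633.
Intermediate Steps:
Y(l, p) = l + l*p + p*(-16 + p) (Y(l, p) = (l*p + (p - 16)*p) + l = (l*p + (-16 + p)*p) + l = (l*p + p*(-16 + p)) + l = l + l*p + p*(-16 + p))
1/(Y(-158, -27) - I) - V = 1/((-158 + (-27)² - 16*(-27) - 158*(-27)) - 1*(-8496)) - 1*20633 = 1/((-158 + 729 + 432 + 4266) + 8496) - 20633 = 1/(5269 + 8496) - 20633 = 1/13765 - 20633 = -284013244/13765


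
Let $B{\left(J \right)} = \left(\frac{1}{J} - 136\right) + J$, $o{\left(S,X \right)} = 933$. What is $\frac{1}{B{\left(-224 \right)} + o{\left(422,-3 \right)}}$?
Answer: $\frac{224}{128351} \approx 0.0017452$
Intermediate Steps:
$B{\left(J \right)} = -136 + J + \frac{1}{J}$ ($B{\left(J \right)} = \left(-136 + \frac{1}{J}\right) + J = -136 + J + \frac{1}{J}$)
$\frac{1}{B{\left(-224 \right)} + o{\left(422,-3 \right)}} = \frac{1}{\left(-136 - 224 + \frac{1}{-224}\right) + 933} = \frac{1}{\left(-136 - 224 - \frac{1}{224}\right) + 933} = \frac{1}{- \frac{80641}{224} + 933} = \frac{1}{\frac{128351}{224}} = \frac{224}{128351}$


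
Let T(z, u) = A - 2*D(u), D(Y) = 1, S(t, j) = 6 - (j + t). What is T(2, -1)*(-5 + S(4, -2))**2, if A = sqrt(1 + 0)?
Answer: -1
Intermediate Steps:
S(t, j) = 6 - j - t (S(t, j) = 6 + (-j - t) = 6 - j - t)
A = 1 (A = sqrt(1) = 1)
T(z, u) = -1 (T(z, u) = 1 - 2*1 = 1 - 2 = -1)
T(2, -1)*(-5 + S(4, -2))**2 = -(-5 + (6 - 1*(-2) - 1*4))**2 = -(-5 + (6 + 2 - 4))**2 = -(-5 + 4)**2 = -1*(-1)**2 = -1*1 = -1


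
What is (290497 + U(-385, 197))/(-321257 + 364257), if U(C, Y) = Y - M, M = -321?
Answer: 58203/8600 ≈ 6.7678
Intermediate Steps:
U(C, Y) = 321 + Y (U(C, Y) = Y - 1*(-321) = Y + 321 = 321 + Y)
(290497 + U(-385, 197))/(-321257 + 364257) = (290497 + (321 + 197))/(-321257 + 364257) = (290497 + 518)/43000 = 291015*(1/43000) = 58203/8600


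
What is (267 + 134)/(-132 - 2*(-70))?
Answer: 401/8 ≈ 50.125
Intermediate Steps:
(267 + 134)/(-132 - 2*(-70)) = 401/(-132 + 140) = 401/8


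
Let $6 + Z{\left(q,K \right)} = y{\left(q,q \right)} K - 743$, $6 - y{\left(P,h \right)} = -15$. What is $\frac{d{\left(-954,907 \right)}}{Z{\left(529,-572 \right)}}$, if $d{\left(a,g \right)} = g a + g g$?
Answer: $\frac{42629}{12761} \approx 3.3406$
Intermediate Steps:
$d{\left(a,g \right)} = g^{2} + a g$ ($d{\left(a,g \right)} = a g + g^{2} = g^{2} + a g$)
$y{\left(P,h \right)} = 21$ ($y{\left(P,h \right)} = 6 - -15 = 6 + 15 = 21$)
$Z{\left(q,K \right)} = -749 + 21 K$ ($Z{\left(q,K \right)} = -6 + \left(21 K - 743\right) = -6 + \left(-743 + 21 K\right) = -749 + 21 K$)
$\frac{d{\left(-954,907 \right)}}{Z{\left(529,-572 \right)}} = \frac{907 \left(-954 + 907\right)}{-749 + 21 \left(-572\right)} = \frac{907 \left(-47\right)}{-749 - 12012} = - \frac{42629}{-12761} = \left(-42629\right) \left(- \frac{1}{12761}\right) = \frac{42629}{12761}$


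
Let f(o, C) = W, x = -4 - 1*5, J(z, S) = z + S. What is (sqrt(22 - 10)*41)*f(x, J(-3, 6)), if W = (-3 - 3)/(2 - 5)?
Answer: 164*sqrt(3) ≈ 284.06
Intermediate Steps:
J(z, S) = S + z
W = 2 (W = -6/(-3) = -6*(-1/3) = 2)
x = -9 (x = -4 - 5 = -9)
f(o, C) = 2
(sqrt(22 - 10)*41)*f(x, J(-3, 6)) = (sqrt(22 - 10)*41)*2 = (sqrt(12)*41)*2 = ((2*sqrt(3))*41)*2 = (82*sqrt(3))*2 = 164*sqrt(3)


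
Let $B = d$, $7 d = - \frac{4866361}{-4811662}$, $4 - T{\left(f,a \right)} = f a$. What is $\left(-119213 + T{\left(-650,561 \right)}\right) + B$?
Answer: $\frac{8266858796955}{33681634} \approx 2.4544 \cdot 10^{5}$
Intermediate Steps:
$T{\left(f,a \right)} = 4 - a f$ ($T{\left(f,a \right)} = 4 - f a = 4 - a f$)
$d = \frac{4866361}{33681634}$ ($d = \frac{\left(-4866361\right) \frac{1}{-4811662}}{7} = \frac{\left(-4866361\right) \left(- \frac{1}{4811662}\right)}{7} = \frac{1}{7} \cdot \frac{4866361}{4811662} = \frac{4866361}{33681634} \approx 0.14448$)
$B = \frac{4866361}{33681634} \approx 0.14448$
$\left(-119213 + T{\left(-650,561 \right)}\right) + B = \left(-119213 - \left(-4 + 561 \left(-650\right)\right)\right) + \frac{4866361}{33681634} = \left(-119213 + \left(4 + 364650\right)\right) + \frac{4866361}{33681634} = \left(-119213 + 364654\right) + \frac{4866361}{33681634} = 245441 + \frac{4866361}{33681634} = \frac{8266858796955}{33681634}$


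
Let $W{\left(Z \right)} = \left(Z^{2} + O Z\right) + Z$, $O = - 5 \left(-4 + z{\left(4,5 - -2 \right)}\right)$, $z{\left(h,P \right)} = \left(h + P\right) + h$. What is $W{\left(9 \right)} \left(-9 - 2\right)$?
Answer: $4455$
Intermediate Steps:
$z{\left(h,P \right)} = P + 2 h$ ($z{\left(h,P \right)} = \left(P + h\right) + h = P + 2 h$)
$O = -55$ ($O = - 5 \left(-4 + \left(\left(5 - -2\right) + 2 \cdot 4\right)\right) = - 5 \left(-4 + \left(\left(5 + 2\right) + 8\right)\right) = - 5 \left(-4 + \left(7 + 8\right)\right) = - 5 \left(-4 + 15\right) = \left(-5\right) 11 = -55$)
$W{\left(Z \right)} = Z^{2} - 54 Z$ ($W{\left(Z \right)} = \left(Z^{2} - 55 Z\right) + Z = Z^{2} - 54 Z$)
$W{\left(9 \right)} \left(-9 - 2\right) = 9 \left(-54 + 9\right) \left(-9 - 2\right) = 9 \left(-45\right) \left(-9 - 2\right) = \left(-405\right) \left(-11\right) = 4455$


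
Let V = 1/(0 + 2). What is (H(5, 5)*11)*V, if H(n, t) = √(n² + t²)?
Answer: 55*√2/2 ≈ 38.891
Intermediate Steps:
V = ½ (V = 1/2 = ½ ≈ 0.50000)
(H(5, 5)*11)*V = (√(5² + 5²)*11)*(½) = (√(25 + 25)*11)*(½) = (√50*11)*(½) = ((5*√2)*11)*(½) = (55*√2)*(½) = 55*√2/2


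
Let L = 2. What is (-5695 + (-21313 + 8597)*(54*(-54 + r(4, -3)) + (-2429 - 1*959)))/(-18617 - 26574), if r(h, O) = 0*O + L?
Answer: -78782641/45191 ≈ -1743.3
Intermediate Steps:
r(h, O) = 2 (r(h, O) = 0*O + 2 = 0 + 2 = 2)
(-5695 + (-21313 + 8597)*(54*(-54 + r(4, -3)) + (-2429 - 1*959)))/(-18617 - 26574) = (-5695 + (-21313 + 8597)*(54*(-54 + 2) + (-2429 - 1*959)))/(-18617 - 26574) = (-5695 - 12716*(54*(-52) + (-2429 - 959)))/(-45191) = (-5695 - 12716*(-2808 - 3388))*(-1/45191) = (-5695 - 12716*(-6196))*(-1/45191) = (-5695 + 78788336)*(-1/45191) = 78782641*(-1/45191) = -78782641/45191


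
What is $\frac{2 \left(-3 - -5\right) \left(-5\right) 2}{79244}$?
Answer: $- \frac{10}{19811} \approx -0.00050477$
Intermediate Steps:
$\frac{2 \left(-3 - -5\right) \left(-5\right) 2}{79244} = 2 \left(-3 + 5\right) \left(-5\right) 2 \cdot \frac{1}{79244} = 2 \cdot 2 \left(-5\right) 2 \cdot \frac{1}{79244} = 4 \left(-5\right) 2 \cdot \frac{1}{79244} = \left(-20\right) 2 \cdot \frac{1}{79244} = \left(-40\right) \frac{1}{79244} = - \frac{10}{19811}$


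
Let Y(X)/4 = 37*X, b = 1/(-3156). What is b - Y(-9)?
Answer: 4203791/3156 ≈ 1332.0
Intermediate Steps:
b = -1/3156 ≈ -0.00031686
Y(X) = 148*X (Y(X) = 4*(37*X) = 148*X)
b - Y(-9) = -1/3156 - 148*(-9) = -1/3156 - 1*(-1332) = -1/3156 + 1332 = 4203791/3156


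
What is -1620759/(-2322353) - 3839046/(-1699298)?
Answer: 5834886261210/1973184904097 ≈ 2.9571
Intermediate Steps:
-1620759/(-2322353) - 3839046/(-1699298) = -1620759*(-1/2322353) - 3839046*(-1/1699298) = 1620759/2322353 + 1919523/849649 = 5834886261210/1973184904097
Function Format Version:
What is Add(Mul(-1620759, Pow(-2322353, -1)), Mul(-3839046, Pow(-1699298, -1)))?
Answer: Rational(5834886261210, 1973184904097) ≈ 2.9571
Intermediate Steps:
Add(Mul(-1620759, Pow(-2322353, -1)), Mul(-3839046, Pow(-1699298, -1))) = Add(Mul(-1620759, Rational(-1, 2322353)), Mul(-3839046, Rational(-1, 1699298))) = Add(Rational(1620759, 2322353), Rational(1919523, 849649)) = Rational(5834886261210, 1973184904097)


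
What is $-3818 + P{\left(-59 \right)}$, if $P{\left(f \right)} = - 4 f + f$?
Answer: $-3641$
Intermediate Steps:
$P{\left(f \right)} = - 3 f$
$-3818 + P{\left(-59 \right)} = -3818 - -177 = -3818 + 177 = -3641$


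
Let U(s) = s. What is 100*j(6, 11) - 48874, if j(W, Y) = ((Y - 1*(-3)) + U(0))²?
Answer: -29274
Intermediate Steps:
j(W, Y) = (3 + Y)² (j(W, Y) = ((Y - 1*(-3)) + 0)² = ((Y + 3) + 0)² = ((3 + Y) + 0)² = (3 + Y)²)
100*j(6, 11) - 48874 = 100*(3 + 11)² - 48874 = 100*14² - 48874 = 100*196 - 48874 = 19600 - 48874 = -29274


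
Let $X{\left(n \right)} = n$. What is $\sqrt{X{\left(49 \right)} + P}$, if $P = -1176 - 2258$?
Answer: $i \sqrt{3385} \approx 58.181 i$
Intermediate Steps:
$P = -3434$ ($P = -1176 - 2258 = -3434$)
$\sqrt{X{\left(49 \right)} + P} = \sqrt{49 - 3434} = \sqrt{-3385} = i \sqrt{3385}$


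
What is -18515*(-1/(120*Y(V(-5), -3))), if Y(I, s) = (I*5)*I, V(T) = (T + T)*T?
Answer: 3703/300000 ≈ 0.012343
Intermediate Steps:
V(T) = 2*T² (V(T) = (2*T)*T = 2*T²)
Y(I, s) = 5*I² (Y(I, s) = (5*I)*I = 5*I²)
-18515*(-1/(120*Y(V(-5), -3))) = -18515/((-12*10)*(5*(2*(-5)²)²)) = -18515/((-600*(2*25)²)) = -18515/((-600*50²)) = -18515/((-600*2500)) = -18515/((-120*12500)) = -18515/(-1500000) = -18515*(-1/1500000) = 3703/300000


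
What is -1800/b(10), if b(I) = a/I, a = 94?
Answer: -9000/47 ≈ -191.49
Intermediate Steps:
b(I) = 94/I
-1800/b(10) = -1800/(94/10) = -1800/(94*(1/10)) = -1800/47/5 = -1800*5/47 = -9000/47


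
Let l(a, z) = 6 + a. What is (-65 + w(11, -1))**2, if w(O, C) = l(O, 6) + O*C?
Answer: 3481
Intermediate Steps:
w(O, C) = 6 + O + C*O (w(O, C) = (6 + O) + O*C = (6 + O) + C*O = 6 + O + C*O)
(-65 + w(11, -1))**2 = (-65 + (6 + 11 - 1*11))**2 = (-65 + (6 + 11 - 11))**2 = (-65 + 6)**2 = (-59)**2 = 3481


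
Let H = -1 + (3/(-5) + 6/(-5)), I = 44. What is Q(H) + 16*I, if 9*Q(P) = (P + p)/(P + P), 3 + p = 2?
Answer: 177427/252 ≈ 704.08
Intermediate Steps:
p = -1 (p = -3 + 2 = -1)
H = -14/5 (H = -1 + (3*(-⅕) + 6*(-⅕)) = -1 + (-⅗ - 6/5) = -1 - 9/5 = -14/5 ≈ -2.8000)
Q(P) = (-1 + P)/(18*P) (Q(P) = ((P - 1)/(P + P))/9 = ((-1 + P)/((2*P)))/9 = ((-1 + P)*(1/(2*P)))/9 = ((-1 + P)/(2*P))/9 = (-1 + P)/(18*P))
Q(H) + 16*I = (-1 - 14/5)/(18*(-14/5)) + 16*44 = (1/18)*(-5/14)*(-19/5) + 704 = 19/252 + 704 = 177427/252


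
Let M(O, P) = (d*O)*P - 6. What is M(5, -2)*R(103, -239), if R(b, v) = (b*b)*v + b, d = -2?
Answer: -35496272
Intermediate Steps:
R(b, v) = b + v*b² (R(b, v) = b²*v + b = v*b² + b = b + v*b²)
M(O, P) = -6 - 2*O*P (M(O, P) = (-2*O)*P - 6 = -2*O*P - 6 = -6 - 2*O*P)
M(5, -2)*R(103, -239) = (-6 - 2*5*(-2))*(103*(1 + 103*(-239))) = (-6 + 20)*(103*(1 - 24617)) = 14*(103*(-24616)) = 14*(-2535448) = -35496272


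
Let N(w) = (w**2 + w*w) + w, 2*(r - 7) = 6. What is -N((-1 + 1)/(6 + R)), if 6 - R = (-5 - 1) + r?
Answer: 0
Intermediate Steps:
r = 10 (r = 7 + (1/2)*6 = 7 + 3 = 10)
R = 2 (R = 6 - ((-5 - 1) + 10) = 6 - (-6 + 10) = 6 - 1*4 = 6 - 4 = 2)
N(w) = w + 2*w**2 (N(w) = (w**2 + w**2) + w = 2*w**2 + w = w + 2*w**2)
-N((-1 + 1)/(6 + R)) = -(-1 + 1)/(6 + 2)*(1 + 2*((-1 + 1)/(6 + 2))) = -0/8*(1 + 2*(0/8)) = -0*(1/8)*(1 + 2*(0*(1/8))) = -0*(1 + 2*0) = -0*(1 + 0) = -0 = -1*0 = 0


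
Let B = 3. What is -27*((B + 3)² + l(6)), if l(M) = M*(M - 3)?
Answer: -1458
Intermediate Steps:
l(M) = M*(-3 + M)
-27*((B + 3)² + l(6)) = -27*((3 + 3)² + 6*(-3 + 6)) = -27*(6² + 6*3) = -27*(36 + 18) = -27*54 = -1458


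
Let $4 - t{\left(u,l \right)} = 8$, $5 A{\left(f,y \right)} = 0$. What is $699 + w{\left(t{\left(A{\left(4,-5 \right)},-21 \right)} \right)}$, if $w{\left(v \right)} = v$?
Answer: $695$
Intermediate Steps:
$A{\left(f,y \right)} = 0$ ($A{\left(f,y \right)} = \frac{1}{5} \cdot 0 = 0$)
$t{\left(u,l \right)} = -4$ ($t{\left(u,l \right)} = 4 - 8 = -4$)
$699 + w{\left(t{\left(A{\left(4,-5 \right)},-21 \right)} \right)} = 699 - 4 = 695$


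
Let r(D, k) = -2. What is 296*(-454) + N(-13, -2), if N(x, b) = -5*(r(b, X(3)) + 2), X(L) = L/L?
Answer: -134384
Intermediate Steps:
X(L) = 1
N(x, b) = 0 (N(x, b) = -5*(-2 + 2) = -5*0 = 0)
296*(-454) + N(-13, -2) = 296*(-454) + 0 = -134384 + 0 = -134384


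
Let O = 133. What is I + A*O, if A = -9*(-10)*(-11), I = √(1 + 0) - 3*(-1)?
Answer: -131666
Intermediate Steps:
I = 4 (I = √1 + 3 = 1 + 3 = 4)
A = -990 (A = 90*(-11) = -990)
I + A*O = 4 - 990*133 = 4 - 131670 = -131666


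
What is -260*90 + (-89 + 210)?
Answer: -23279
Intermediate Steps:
-260*90 + (-89 + 210) = -23400 + 121 = -23279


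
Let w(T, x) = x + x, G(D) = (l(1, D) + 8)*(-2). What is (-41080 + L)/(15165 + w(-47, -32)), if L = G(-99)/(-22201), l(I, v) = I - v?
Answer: -912016864/335257301 ≈ -2.7203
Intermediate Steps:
G(D) = -18 + 2*D (G(D) = ((1 - D) + 8)*(-2) = (9 - D)*(-2) = -18 + 2*D)
w(T, x) = 2*x
L = 216/22201 (L = (-18 + 2*(-99))/(-22201) = (-18 - 198)*(-1/22201) = -216*(-1/22201) = 216/22201 ≈ 0.0097293)
(-41080 + L)/(15165 + w(-47, -32)) = (-41080 + 216/22201)/(15165 + 2*(-32)) = -912016864/(22201*(15165 - 64)) = -912016864/22201/15101 = -912016864/22201*1/15101 = -912016864/335257301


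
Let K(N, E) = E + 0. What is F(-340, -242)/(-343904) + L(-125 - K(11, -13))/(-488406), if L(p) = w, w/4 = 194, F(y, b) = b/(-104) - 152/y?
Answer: -592775776823/371202157223040 ≈ -0.0015969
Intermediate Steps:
K(N, E) = E
F(y, b) = -152/y - b/104 (F(y, b) = b*(-1/104) - 152/y = -b/104 - 152/y = -152/y - b/104)
w = 776 (w = 4*194 = 776)
L(p) = 776
F(-340, -242)/(-343904) + L(-125 - K(11, -13))/(-488406) = (-152/(-340) - 1/104*(-242))/(-343904) + 776/(-488406) = (-152*(-1/340) + 121/52)*(-1/343904) + 776*(-1/488406) = (38/85 + 121/52)*(-1/343904) - 388/244203 = (12261/4420)*(-1/343904) - 388/244203 = -12261/1520055680 - 388/244203 = -592775776823/371202157223040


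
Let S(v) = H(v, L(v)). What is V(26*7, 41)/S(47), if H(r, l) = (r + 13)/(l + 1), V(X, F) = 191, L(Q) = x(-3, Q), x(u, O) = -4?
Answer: -191/20 ≈ -9.5500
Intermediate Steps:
L(Q) = -4
H(r, l) = (13 + r)/(1 + l)
S(v) = -13/3 - v/3 (S(v) = (13 + v)/(1 - 4) = (13 + v)/(-3) = -(13 + v)/3 = -13/3 - v/3)
V(26*7, 41)/S(47) = 191/(-13/3 - ⅓*47) = 191/(-13/3 - 47/3) = 191/(-20) = 191*(-1/20) = -191/20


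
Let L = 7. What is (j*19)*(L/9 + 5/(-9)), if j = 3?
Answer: 38/3 ≈ 12.667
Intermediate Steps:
(j*19)*(L/9 + 5/(-9)) = (3*19)*(7/9 + 5/(-9)) = 57*(7*(1/9) + 5*(-1/9)) = 57*(7/9 - 5/9) = 57*(2/9) = 38/3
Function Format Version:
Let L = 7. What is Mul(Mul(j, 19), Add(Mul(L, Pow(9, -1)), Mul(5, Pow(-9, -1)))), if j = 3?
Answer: Rational(38, 3) ≈ 12.667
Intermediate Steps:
Mul(Mul(j, 19), Add(Mul(L, Pow(9, -1)), Mul(5, Pow(-9, -1)))) = Mul(Mul(3, 19), Add(Mul(7, Pow(9, -1)), Mul(5, Pow(-9, -1)))) = Mul(57, Add(Mul(7, Rational(1, 9)), Mul(5, Rational(-1, 9)))) = Mul(57, Add(Rational(7, 9), Rational(-5, 9))) = Mul(57, Rational(2, 9)) = Rational(38, 3)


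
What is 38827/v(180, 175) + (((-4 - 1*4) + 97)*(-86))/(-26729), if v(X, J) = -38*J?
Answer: -986907783/177747850 ≈ -5.5523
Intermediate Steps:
38827/v(180, 175) + (((-4 - 1*4) + 97)*(-86))/(-26729) = 38827/((-38*175)) + (((-4 - 1*4) + 97)*(-86))/(-26729) = 38827/(-6650) + (((-4 - 4) + 97)*(-86))*(-1/26729) = 38827*(-1/6650) + ((-8 + 97)*(-86))*(-1/26729) = -38827/6650 + (89*(-86))*(-1/26729) = -38827/6650 - 7654*(-1/26729) = -38827/6650 + 7654/26729 = -986907783/177747850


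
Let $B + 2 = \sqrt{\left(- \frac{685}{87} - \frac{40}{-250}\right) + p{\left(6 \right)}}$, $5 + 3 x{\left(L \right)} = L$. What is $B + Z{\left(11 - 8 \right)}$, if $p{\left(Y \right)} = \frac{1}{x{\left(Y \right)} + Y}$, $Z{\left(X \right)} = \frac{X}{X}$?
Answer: $-1 + \frac{i \sqrt{516129414}}{8265} \approx -1.0 + 2.7488 i$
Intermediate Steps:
$x{\left(L \right)} = - \frac{5}{3} + \frac{L}{3}$
$Z{\left(X \right)} = 1$
$p{\left(Y \right)} = \frac{1}{- \frac{5}{3} + \frac{4 Y}{3}}$ ($p{\left(Y \right)} = \frac{1}{\left(- \frac{5}{3} + \frac{Y}{3}\right) + Y} = \frac{1}{- \frac{5}{3} + \frac{4 Y}{3}}$)
$B = -2 + \frac{i \sqrt{516129414}}{8265}$ ($B = -2 + \sqrt{\left(- \frac{685}{87} - \frac{40}{-250}\right) + \frac{3}{-5 + 4 \cdot 6}} = -2 + \sqrt{\left(\left(-685\right) \frac{1}{87} - - \frac{4}{25}\right) + \frac{3}{-5 + 24}} = -2 + \sqrt{\left(- \frac{685}{87} + \frac{4}{25}\right) + \frac{3}{19}} = -2 + \sqrt{- \frac{16777}{2175} + 3 \cdot \frac{1}{19}} = -2 + \sqrt{- \frac{16777}{2175} + \frac{3}{19}} = -2 + \sqrt{- \frac{312238}{41325}} = -2 + \frac{i \sqrt{516129414}}{8265} \approx -2.0 + 2.7488 i$)
$B + Z{\left(11 - 8 \right)} = \left(-2 + \frac{i \sqrt{516129414}}{8265}\right) + 1 = -1 + \frac{i \sqrt{516129414}}{8265}$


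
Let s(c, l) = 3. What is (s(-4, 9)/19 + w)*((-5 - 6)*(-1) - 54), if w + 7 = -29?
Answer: 29283/19 ≈ 1541.2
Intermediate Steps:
w = -36 (w = -7 - 29 = -36)
(s(-4, 9)/19 + w)*((-5 - 6)*(-1) - 54) = (3/19 - 36)*((-5 - 6)*(-1) - 54) = (3*(1/19) - 36)*(-11*(-1) - 54) = (3/19 - 36)*(11 - 54) = -681/19*(-43) = 29283/19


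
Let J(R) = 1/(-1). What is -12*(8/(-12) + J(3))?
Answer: 20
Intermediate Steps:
J(R) = -1
-12*(8/(-12) + J(3)) = -12*(8/(-12) - 1) = -12*(8*(-1/12) - 1) = -12*(-⅔ - 1) = -12*(-5/3) = 20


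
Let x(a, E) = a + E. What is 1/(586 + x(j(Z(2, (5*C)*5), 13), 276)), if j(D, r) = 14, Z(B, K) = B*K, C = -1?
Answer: 1/876 ≈ 0.0011416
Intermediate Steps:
x(a, E) = E + a
1/(586 + x(j(Z(2, (5*C)*5), 13), 276)) = 1/(586 + (276 + 14)) = 1/(586 + 290) = 1/876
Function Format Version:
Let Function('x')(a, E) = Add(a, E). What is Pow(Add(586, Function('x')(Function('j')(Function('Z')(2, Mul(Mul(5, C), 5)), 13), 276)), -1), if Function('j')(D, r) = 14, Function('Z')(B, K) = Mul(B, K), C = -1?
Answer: Rational(1, 876) ≈ 0.0011416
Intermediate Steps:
Function('x')(a, E) = Add(E, a)
Pow(Add(586, Function('x')(Function('j')(Function('Z')(2, Mul(Mul(5, C), 5)), 13), 276)), -1) = Pow(Add(586, Add(276, 14)), -1) = Pow(Add(586, 290), -1) = Pow(876, -1) = Rational(1, 876)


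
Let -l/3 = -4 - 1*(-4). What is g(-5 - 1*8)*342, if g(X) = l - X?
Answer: 4446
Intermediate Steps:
l = 0 (l = -3*(-4 - 1*(-4)) = -3*(-4 + 4) = -3*0 = 0)
g(X) = -X (g(X) = 0 - X = -X)
g(-5 - 1*8)*342 = -(-5 - 1*8)*342 = -(-5 - 8)*342 = -1*(-13)*342 = 13*342 = 4446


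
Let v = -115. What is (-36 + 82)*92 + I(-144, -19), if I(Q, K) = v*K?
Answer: 6417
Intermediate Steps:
I(Q, K) = -115*K
(-36 + 82)*92 + I(-144, -19) = (-36 + 82)*92 - 115*(-19) = 46*92 + 2185 = 4232 + 2185 = 6417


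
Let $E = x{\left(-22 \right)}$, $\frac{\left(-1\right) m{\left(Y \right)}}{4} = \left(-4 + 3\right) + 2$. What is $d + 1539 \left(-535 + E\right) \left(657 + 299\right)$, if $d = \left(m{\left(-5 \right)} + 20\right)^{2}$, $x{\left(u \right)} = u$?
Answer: $-819504932$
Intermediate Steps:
$m{\left(Y \right)} = -4$ ($m{\left(Y \right)} = - 4 \left(\left(-4 + 3\right) + 2\right) = - 4 \left(-1 + 2\right) = \left(-4\right) 1 = -4$)
$E = -22$
$d = 256$ ($d = \left(-4 + 20\right)^{2} = 16^{2} = 256$)
$d + 1539 \left(-535 + E\right) \left(657 + 299\right) = 256 + 1539 \left(-535 - 22\right) \left(657 + 299\right) = 256 + 1539 \left(\left(-557\right) 956\right) = 256 + 1539 \left(-532492\right) = 256 - 819505188 = -819504932$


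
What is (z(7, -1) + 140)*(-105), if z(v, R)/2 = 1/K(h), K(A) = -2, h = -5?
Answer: -14595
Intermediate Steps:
z(v, R) = -1 (z(v, R) = 2/(-2) = 2*(-½) = -1)
(z(7, -1) + 140)*(-105) = (-1 + 140)*(-105) = 139*(-105) = -14595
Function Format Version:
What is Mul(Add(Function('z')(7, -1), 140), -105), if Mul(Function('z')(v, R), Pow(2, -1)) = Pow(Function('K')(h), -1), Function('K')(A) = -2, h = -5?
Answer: -14595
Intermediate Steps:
Function('z')(v, R) = -1 (Function('z')(v, R) = Mul(2, Pow(-2, -1)) = Mul(2, Rational(-1, 2)) = -1)
Mul(Add(Function('z')(7, -1), 140), -105) = Mul(Add(-1, 140), -105) = Mul(139, -105) = -14595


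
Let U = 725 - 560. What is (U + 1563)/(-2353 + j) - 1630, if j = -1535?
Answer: -14674/9 ≈ -1630.4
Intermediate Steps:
U = 165
(U + 1563)/(-2353 + j) - 1630 = (165 + 1563)/(-2353 - 1535) - 1630 = 1728/(-3888) - 1630 = 1728*(-1/3888) - 1630 = -4/9 - 1630 = -14674/9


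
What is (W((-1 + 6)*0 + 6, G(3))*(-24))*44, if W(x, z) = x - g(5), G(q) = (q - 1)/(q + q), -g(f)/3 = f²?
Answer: -85536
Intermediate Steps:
g(f) = -3*f²
G(q) = (-1 + q)/(2*q) (G(q) = (-1 + q)/((2*q)) = (-1 + q)*(1/(2*q)) = (-1 + q)/(2*q))
W(x, z) = 75 + x (W(x, z) = x - (-3)*5² = x - (-3)*25 = x - 1*(-75) = x + 75 = 75 + x)
(W((-1 + 6)*0 + 6, G(3))*(-24))*44 = ((75 + ((-1 + 6)*0 + 6))*(-24))*44 = ((75 + (5*0 + 6))*(-24))*44 = ((75 + (0 + 6))*(-24))*44 = ((75 + 6)*(-24))*44 = (81*(-24))*44 = -1944*44 = -85536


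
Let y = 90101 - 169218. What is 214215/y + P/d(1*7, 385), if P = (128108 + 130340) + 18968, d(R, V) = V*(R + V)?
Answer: -1297625766/1492542205 ≈ -0.86941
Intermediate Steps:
y = -79117
P = 277416 (P = 258448 + 18968 = 277416)
214215/y + P/d(1*7, 385) = 214215/(-79117) + 277416/((385*(1*7 + 385))) = 214215*(-1/79117) + 277416/((385*(7 + 385))) = -214215/79117 + 277416/((385*392)) = -214215/79117 + 277416/150920 = -214215/79117 + 277416*(1/150920) = -214215/79117 + 34677/18865 = -1297625766/1492542205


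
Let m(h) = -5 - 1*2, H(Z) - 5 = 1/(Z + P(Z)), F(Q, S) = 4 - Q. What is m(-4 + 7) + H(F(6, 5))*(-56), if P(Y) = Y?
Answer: -273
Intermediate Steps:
H(Z) = 5 + 1/(2*Z) (H(Z) = 5 + 1/(Z + Z) = 5 + 1/(2*Z))
m(h) = -7 (m(h) = -5 - 2 = -7)
m(-4 + 7) + H(F(6, 5))*(-56) = -7 + (5 + 1/(2*(4 - 1*6)))*(-56) = -7 + (5 + 1/(2*(4 - 6)))*(-56) = -7 + (5 + (1/2)/(-2))*(-56) = -7 + (5 + (1/2)*(-1/2))*(-56) = -7 + (5 - 1/4)*(-56) = -7 + (19/4)*(-56) = -7 - 266 = -273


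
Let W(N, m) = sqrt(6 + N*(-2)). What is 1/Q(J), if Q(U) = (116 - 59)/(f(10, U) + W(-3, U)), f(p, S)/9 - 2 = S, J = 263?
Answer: 795/19 + 2*sqrt(3)/57 ≈ 41.903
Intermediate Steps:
f(p, S) = 18 + 9*S
W(N, m) = sqrt(6 - 2*N)
Q(U) = 57/(18 + 2*sqrt(3) + 9*U) (Q(U) = (116 - 59)/((18 + 9*U) + sqrt(6 - 2*(-3))) = 57/((18 + 9*U) + sqrt(6 + 6)) = 57/((18 + 9*U) + sqrt(12)) = 57/((18 + 9*U) + 2*sqrt(3)) = 57/(18 + 2*sqrt(3) + 9*U))
1/Q(J) = 1/(57/(18 + 2*sqrt(3) + 9*263)) = 1/(57/(18 + 2*sqrt(3) + 2367)) = 1/(57/(2385 + 2*sqrt(3))) = 795/19 + 2*sqrt(3)/57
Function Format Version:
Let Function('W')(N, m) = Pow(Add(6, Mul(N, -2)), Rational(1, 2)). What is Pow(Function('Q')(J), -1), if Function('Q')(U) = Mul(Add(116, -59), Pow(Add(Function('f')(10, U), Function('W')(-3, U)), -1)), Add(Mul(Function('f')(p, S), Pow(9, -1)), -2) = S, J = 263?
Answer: Add(Rational(795, 19), Mul(Rational(2, 57), Pow(3, Rational(1, 2)))) ≈ 41.903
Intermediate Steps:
Function('f')(p, S) = Add(18, Mul(9, S))
Function('W')(N, m) = Pow(Add(6, Mul(-2, N)), Rational(1, 2))
Function('Q')(U) = Mul(57, Pow(Add(18, Mul(2, Pow(3, Rational(1, 2))), Mul(9, U)), -1)) (Function('Q')(U) = Mul(Add(116, -59), Pow(Add(Add(18, Mul(9, U)), Pow(Add(6, Mul(-2, -3)), Rational(1, 2))), -1)) = Mul(57, Pow(Add(Add(18, Mul(9, U)), Pow(Add(6, 6), Rational(1, 2))), -1)) = Mul(57, Pow(Add(Add(18, Mul(9, U)), Pow(12, Rational(1, 2))), -1)) = Mul(57, Pow(Add(Add(18, Mul(9, U)), Mul(2, Pow(3, Rational(1, 2)))), -1)) = Mul(57, Pow(Add(18, Mul(2, Pow(3, Rational(1, 2))), Mul(9, U)), -1)))
Pow(Function('Q')(J), -1) = Pow(Mul(57, Pow(Add(18, Mul(2, Pow(3, Rational(1, 2))), Mul(9, 263)), -1)), -1) = Pow(Mul(57, Pow(Add(18, Mul(2, Pow(3, Rational(1, 2))), 2367), -1)), -1) = Pow(Mul(57, Pow(Add(2385, Mul(2, Pow(3, Rational(1, 2)))), -1)), -1) = Add(Rational(795, 19), Mul(Rational(2, 57), Pow(3, Rational(1, 2))))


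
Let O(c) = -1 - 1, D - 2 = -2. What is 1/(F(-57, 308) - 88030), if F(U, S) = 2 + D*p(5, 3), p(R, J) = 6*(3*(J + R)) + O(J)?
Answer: -1/88028 ≈ -1.1360e-5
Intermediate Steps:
D = 0 (D = 2 - 2 = 0)
O(c) = -2
p(R, J) = -2 + 18*J + 18*R (p(R, J) = 6*(3*(J + R)) - 2 = 6*(3*J + 3*R) - 2 = (18*J + 18*R) - 2 = -2 + 18*J + 18*R)
F(U, S) = 2 (F(U, S) = 2 + 0*(-2 + 18*3 + 18*5) = 2 + 0*(-2 + 54 + 90) = 2 + 0*142 = 2 + 0 = 2)
1/(F(-57, 308) - 88030) = 1/(2 - 88030) = 1/(-88028) = -1/88028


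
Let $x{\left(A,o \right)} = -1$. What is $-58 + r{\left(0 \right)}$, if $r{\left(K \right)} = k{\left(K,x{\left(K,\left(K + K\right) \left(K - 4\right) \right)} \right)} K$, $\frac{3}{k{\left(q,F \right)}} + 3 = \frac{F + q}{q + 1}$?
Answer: $-58$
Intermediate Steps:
$k{\left(q,F \right)} = \frac{3}{-3 + \frac{F + q}{1 + q}}$ ($k{\left(q,F \right)} = \frac{3}{-3 + \frac{F + q}{q + 1}} = \frac{3}{-3 + \frac{F + q}{1 + q}}$)
$r{\left(K \right)} = \frac{3 K \left(-1 - K\right)}{4 + 2 K}$ ($r{\left(K \right)} = \frac{3 \left(-1 - K\right)}{3 - -1 + 2 K} K = \frac{3 \left(-1 - K\right)}{3 + 1 + 2 K} K = \frac{3 \left(-1 - K\right)}{4 + 2 K} K = \frac{3 K \left(-1 - K\right)}{4 + 2 K}$)
$-58 + r{\left(0 \right)} = -58 - \frac{0 \left(1 + 0\right)}{4 + 2 \cdot 0} = -58 - 0 \frac{1}{4 + 0} \cdot 1 = -58 - 0 \cdot \frac{1}{4} \cdot 1 = -58 + 0 = -58$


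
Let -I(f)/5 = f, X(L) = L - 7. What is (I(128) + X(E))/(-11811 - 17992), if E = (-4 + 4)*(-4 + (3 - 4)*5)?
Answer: 647/29803 ≈ 0.021709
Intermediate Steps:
E = 0 (E = 0*(-4 - 1*5) = 0*(-4 - 5) = 0*(-9) = 0)
X(L) = -7 + L
I(f) = -5*f
(I(128) + X(E))/(-11811 - 17992) = (-5*128 + (-7 + 0))/(-11811 - 17992) = (-640 - 7)/(-29803) = -647*(-1/29803) = 647/29803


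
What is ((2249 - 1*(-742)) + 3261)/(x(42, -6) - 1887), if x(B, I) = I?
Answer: -2084/631 ≈ -3.3027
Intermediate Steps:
((2249 - 1*(-742)) + 3261)/(x(42, -6) - 1887) = ((2249 - 1*(-742)) + 3261)/(-6 - 1887) = ((2249 + 742) + 3261)/(-1893) = (2991 + 3261)*(-1/1893) = 6252*(-1/1893) = -2084/631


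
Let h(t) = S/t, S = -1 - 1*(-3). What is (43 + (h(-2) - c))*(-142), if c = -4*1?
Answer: -6532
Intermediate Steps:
S = 2 (S = -1 + 3 = 2)
h(t) = 2/t
c = -4
(43 + (h(-2) - c))*(-142) = (43 + (2/(-2) - 1*(-4)))*(-142) = (43 + (2*(-½) + 4))*(-142) = (43 + (-1 + 4))*(-142) = (43 + 3)*(-142) = 46*(-142) = -6532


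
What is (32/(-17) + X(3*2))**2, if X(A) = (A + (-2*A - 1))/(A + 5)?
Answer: 221841/34969 ≈ 6.3439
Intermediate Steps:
X(A) = (-1 - A)/(5 + A) (X(A) = (A + (-1 - 2*A))/(5 + A) = (-1 - A)/(5 + A))
(32/(-17) + X(3*2))**2 = (32/(-17) + (-1 - 3*2)/(5 + 3*2))**2 = (32*(-1/17) + (-1 - 1*6)/(5 + 6))**2 = (-32/17 + (-1 - 6)/11)**2 = (-32/17 + (1/11)*(-7))**2 = (-32/17 - 7/11)**2 = (-471/187)**2 = 221841/34969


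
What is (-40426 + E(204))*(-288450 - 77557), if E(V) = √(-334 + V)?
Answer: 14796198982 - 366007*I*√130 ≈ 1.4796e+10 - 4.1731e+6*I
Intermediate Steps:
(-40426 + E(204))*(-288450 - 77557) = (-40426 + √(-334 + 204))*(-288450 - 77557) = (-40426 + √(-130))*(-366007) = (-40426 + I*√130)*(-366007) = 14796198982 - 366007*I*√130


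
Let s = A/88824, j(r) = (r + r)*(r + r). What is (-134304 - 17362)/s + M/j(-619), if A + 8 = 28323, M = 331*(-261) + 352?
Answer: -20647139895307181/43396814860 ≈ -4.7578e+5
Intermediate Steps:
j(r) = 4*r² (j(r) = (2*r)*(2*r) = 4*r²)
M = -86039 (M = -86391 + 352 = -86039)
A = 28315 (A = -8 + 28323 = 28315)
s = 28315/88824 ≈ 0.31878
(-134304 - 17362)/s + M/j(-619) = (-134304 - 17362)/(28315/88824) - 86039/(4*(-619)²) = -151666*88824/28315 - 86039/(4*383161) = -13471580784/28315 - 86039/1532644 = -20647139895307181/43396814860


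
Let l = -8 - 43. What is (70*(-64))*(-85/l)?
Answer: -22400/3 ≈ -7466.7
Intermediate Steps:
l = -51
(70*(-64))*(-85/l) = (70*(-64))*(-85/(-51)) = -(-380800)*(-1)/51 = -4480*5/3 = -22400/3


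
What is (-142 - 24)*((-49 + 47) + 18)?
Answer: -2656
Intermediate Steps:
(-142 - 24)*((-49 + 47) + 18) = -166*(-2 + 18) = -166*16 = -2656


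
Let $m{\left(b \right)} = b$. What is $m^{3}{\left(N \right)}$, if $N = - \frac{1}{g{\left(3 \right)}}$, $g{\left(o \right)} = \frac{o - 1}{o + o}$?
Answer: $-27$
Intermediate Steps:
$g{\left(o \right)} = \frac{-1 + o}{2 o}$
$N = -3$ ($N = - \frac{1}{\frac{1}{2} \cdot \frac{1}{3} \left(-1 + 3\right)} = - \frac{1}{\frac{1}{2} \cdot \frac{1}{3} \cdot 2} = - \frac{1}{\frac{1}{3}} = \left(-1\right) 3 = -3$)
$m^{3}{\left(N \right)} = \left(-3\right)^{3} = -27$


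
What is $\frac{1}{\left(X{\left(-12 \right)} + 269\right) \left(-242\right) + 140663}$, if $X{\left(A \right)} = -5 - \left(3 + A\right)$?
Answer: $\frac{1}{74597} \approx 1.3405 \cdot 10^{-5}$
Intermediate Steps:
$X{\left(A \right)} = -8 - A$
$\frac{1}{\left(X{\left(-12 \right)} + 269\right) \left(-242\right) + 140663} = \frac{1}{\left(\left(-8 - -12\right) + 269\right) \left(-242\right) + 140663} = \frac{1}{\left(\left(-8 + 12\right) + 269\right) \left(-242\right) + 140663} = \frac{1}{\left(4 + 269\right) \left(-242\right) + 140663} = \frac{1}{273 \left(-242\right) + 140663} = \frac{1}{-66066 + 140663} = \frac{1}{74597}$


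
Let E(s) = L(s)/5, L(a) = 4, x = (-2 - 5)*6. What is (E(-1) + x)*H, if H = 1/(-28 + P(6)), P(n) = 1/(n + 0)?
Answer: 1236/835 ≈ 1.4802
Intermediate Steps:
P(n) = 1/n
x = -42 (x = -7*6 = -42)
E(s) = ⅘ (E(s) = 4/5 = 4*(⅕) = ⅘)
H = -6/167 (H = 1/(-28 + 1/6) = 1/(-28 + ⅙) = 1/(-167/6) = -6/167 ≈ -0.035928)
(E(-1) + x)*H = (⅘ - 42)*(-6/167) = -206/5*(-6/167) = 1236/835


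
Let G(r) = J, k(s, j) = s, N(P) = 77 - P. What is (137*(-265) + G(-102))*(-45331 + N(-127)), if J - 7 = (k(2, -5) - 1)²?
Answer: 1637974719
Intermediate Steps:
J = 8 (J = 7 + (2 - 1)² = 7 + 1² = 7 + 1 = 8)
G(r) = 8
(137*(-265) + G(-102))*(-45331 + N(-127)) = (137*(-265) + 8)*(-45331 + (77 - 1*(-127))) = (-36305 + 8)*(-45331 + (77 + 127)) = -36297*(-45331 + 204) = -36297*(-45127) = 1637974719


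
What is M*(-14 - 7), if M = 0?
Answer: 0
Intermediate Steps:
M*(-14 - 7) = 0*(-14 - 7) = 0*(-21) = 0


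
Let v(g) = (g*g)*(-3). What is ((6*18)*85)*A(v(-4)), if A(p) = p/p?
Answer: 9180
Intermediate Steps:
v(g) = -3*g² (v(g) = g²*(-3) = -3*g²)
A(p) = 1
((6*18)*85)*A(v(-4)) = ((6*18)*85)*1 = (108*85)*1 = 9180*1 = 9180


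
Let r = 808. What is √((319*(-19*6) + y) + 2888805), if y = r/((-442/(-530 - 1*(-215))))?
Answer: √139344097659/221 ≈ 1689.1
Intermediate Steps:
y = 127260/221 (y = 808/((-442/(-530 - 1*(-215)))) = 808/((-442/(-530 + 215))) = 808/((-442/(-315))) = 808/((-442*(-1/315))) = 808/(442/315) = 808*(315/442) = 127260/221 ≈ 575.84)
√((319*(-19*6) + y) + 2888805) = √((319*(-19*6) + 127260/221) + 2888805) = √((319*(-114) + 127260/221) + 2888805) = √((-36366 + 127260/221) + 2888805) = √(-7909626/221 + 2888805) = √(630516279/221) = √139344097659/221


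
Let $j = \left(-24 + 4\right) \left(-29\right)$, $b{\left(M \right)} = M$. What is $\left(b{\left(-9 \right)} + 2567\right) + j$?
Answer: $3138$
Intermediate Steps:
$j = 580$ ($j = \left(-20\right) \left(-29\right) = 580$)
$\left(b{\left(-9 \right)} + 2567\right) + j = \left(-9 + 2567\right) + 580 = 2558 + 580 = 3138$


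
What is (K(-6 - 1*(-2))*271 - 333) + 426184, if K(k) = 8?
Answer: 428019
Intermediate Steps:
(K(-6 - 1*(-2))*271 - 333) + 426184 = (8*271 - 333) + 426184 = (2168 - 333) + 426184 = 1835 + 426184 = 428019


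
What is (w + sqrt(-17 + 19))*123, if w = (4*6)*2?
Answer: 5904 + 123*sqrt(2) ≈ 6077.9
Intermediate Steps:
w = 48 (w = 24*2 = 48)
(w + sqrt(-17 + 19))*123 = (48 + sqrt(-17 + 19))*123 = (48 + sqrt(2))*123 = 5904 + 123*sqrt(2)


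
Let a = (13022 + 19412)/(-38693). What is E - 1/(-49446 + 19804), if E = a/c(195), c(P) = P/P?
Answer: -961369935/1146937906 ≈ -0.83821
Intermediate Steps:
c(P) = 1
a = -32434/38693 (a = 32434*(-1/38693) = -32434/38693 ≈ -0.83824)
E = -32434/38693 (E = -32434/38693/1 = -32434/38693*1 = -32434/38693 ≈ -0.83824)
E - 1/(-49446 + 19804) = -32434/38693 - 1/(-49446 + 19804) = -32434/38693 - 1/(-29642) = -32434/38693 - 1*(-1/29642) = -32434/38693 + 1/29642 = -961369935/1146937906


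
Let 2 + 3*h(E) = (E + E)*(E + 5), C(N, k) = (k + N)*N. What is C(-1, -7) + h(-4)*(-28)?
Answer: 304/3 ≈ 101.33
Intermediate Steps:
C(N, k) = N*(N + k) (C(N, k) = (N + k)*N = N*(N + k))
h(E) = -⅔ + 2*E*(5 + E)/3 (h(E) = -⅔ + ((E + E)*(E + 5))/3 = -⅔ + ((2*E)*(5 + E))/3 = -⅔ + (2*E*(5 + E))/3 = -⅔ + 2*E*(5 + E)/3)
C(-1, -7) + h(-4)*(-28) = -(-1 - 7) + (-⅔ + (⅔)*(-4)² + (10/3)*(-4))*(-28) = -1*(-8) + (-⅔ + (⅔)*16 - 40/3)*(-28) = 8 + (-⅔ + 32/3 - 40/3)*(-28) = 8 - 10/3*(-28) = 8 + 280/3 = 304/3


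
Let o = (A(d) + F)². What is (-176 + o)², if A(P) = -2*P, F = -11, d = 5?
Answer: 70225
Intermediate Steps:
o = 441 (o = (-2*5 - 11)² = (-10 - 11)² = (-21)² = 441)
(-176 + o)² = (-176 + 441)² = 265² = 70225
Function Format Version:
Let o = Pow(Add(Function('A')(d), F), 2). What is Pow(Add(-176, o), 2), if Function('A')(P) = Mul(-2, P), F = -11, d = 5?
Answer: 70225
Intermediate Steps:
o = 441 (o = Pow(Add(Mul(-2, 5), -11), 2) = Pow(Add(-10, -11), 2) = Pow(-21, 2) = 441)
Pow(Add(-176, o), 2) = Pow(Add(-176, 441), 2) = Pow(265, 2) = 70225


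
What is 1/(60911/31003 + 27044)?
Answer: 31003/838506043 ≈ 3.6974e-5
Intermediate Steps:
1/(60911/31003 + 27044) = 1/(838506043/31003) = 31003/838506043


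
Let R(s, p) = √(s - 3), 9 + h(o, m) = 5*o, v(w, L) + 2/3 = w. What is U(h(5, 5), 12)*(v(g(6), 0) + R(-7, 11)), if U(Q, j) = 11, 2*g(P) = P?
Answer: 77/3 + 11*I*√10 ≈ 25.667 + 34.785*I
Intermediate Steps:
g(P) = P/2
v(w, L) = -⅔ + w
h(o, m) = -9 + 5*o
R(s, p) = √(-3 + s)
U(h(5, 5), 12)*(v(g(6), 0) + R(-7, 11)) = 11*((-⅔ + (½)*6) + √(-3 - 7)) = 11*((-⅔ + 3) + √(-10)) = 11*(7/3 + I*√10) = 77/3 + 11*I*√10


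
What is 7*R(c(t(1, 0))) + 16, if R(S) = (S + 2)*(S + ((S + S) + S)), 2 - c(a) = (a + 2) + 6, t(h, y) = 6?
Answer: 3376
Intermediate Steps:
c(a) = -6 - a (c(a) = 2 - ((a + 2) + 6) = 2 - ((2 + a) + 6) = 2 - (8 + a) = 2 + (-8 - a) = -6 - a)
R(S) = 4*S*(2 + S) (R(S) = (2 + S)*(S + (2*S + S)) = (2 + S)*(S + 3*S) = (2 + S)*(4*S) = 4*S*(2 + S))
7*R(c(t(1, 0))) + 16 = 7*(4*(-6 - 1*6)*(2 + (-6 - 1*6))) + 16 = 7*(4*(-6 - 6)*(2 + (-6 - 6))) + 16 = 7*(4*(-12)*(2 - 12)) + 16 = 7*(4*(-12)*(-10)) + 16 = 7*480 + 16 = 3360 + 16 = 3376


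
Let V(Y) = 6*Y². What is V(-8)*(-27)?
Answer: -10368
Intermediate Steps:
V(-8)*(-27) = (6*(-8)²)*(-27) = (6*64)*(-27) = 384*(-27) = -10368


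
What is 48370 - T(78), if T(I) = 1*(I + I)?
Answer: 48214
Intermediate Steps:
T(I) = 2*I (T(I) = 1*(2*I) = 2*I)
48370 - T(78) = 48370 - 2*78 = 48370 - 1*156 = 48370 - 156 = 48214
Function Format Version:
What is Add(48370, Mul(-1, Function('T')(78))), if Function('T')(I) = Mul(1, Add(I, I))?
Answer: 48214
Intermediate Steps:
Function('T')(I) = Mul(2, I) (Function('T')(I) = Mul(1, Mul(2, I)) = Mul(2, I))
Add(48370, Mul(-1, Function('T')(78))) = Add(48370, Mul(-1, Mul(2, 78))) = Add(48370, Mul(-1, 156)) = Add(48370, -156) = 48214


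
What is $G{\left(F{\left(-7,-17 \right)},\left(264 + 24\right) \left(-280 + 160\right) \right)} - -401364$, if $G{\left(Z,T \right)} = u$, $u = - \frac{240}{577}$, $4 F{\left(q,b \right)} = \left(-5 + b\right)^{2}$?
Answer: $\frac{231586788}{577} \approx 4.0136 \cdot 10^{5}$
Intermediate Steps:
$F{\left(q,b \right)} = \frac{\left(-5 + b\right)^{2}}{4}$
$u = - \frac{240}{577}$ ($u = \left(-240\right) \frac{1}{577} = - \frac{240}{577} \approx -0.41594$)
$G{\left(Z,T \right)} = - \frac{240}{577}$
$G{\left(F{\left(-7,-17 \right)},\left(264 + 24\right) \left(-280 + 160\right) \right)} - -401364 = - \frac{240}{577} - -401364 = - \frac{240}{577} + 401364 = \frac{231586788}{577}$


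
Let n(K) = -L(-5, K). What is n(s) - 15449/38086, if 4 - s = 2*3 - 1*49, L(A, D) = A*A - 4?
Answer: -815255/38086 ≈ -21.406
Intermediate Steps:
L(A, D) = -4 + A² (L(A, D) = A² - 4 = -4 + A²)
s = 47 (s = 4 - (2*3 - 1*49) = 4 - (6 - 49) = 4 - 1*(-43) = 4 + 43 = 47)
n(K) = -21 (n(K) = -(-4 + (-5)²) = -(-4 + 25) = -1*21 = -21)
n(s) - 15449/38086 = -21 - 15449/38086 = -815255/38086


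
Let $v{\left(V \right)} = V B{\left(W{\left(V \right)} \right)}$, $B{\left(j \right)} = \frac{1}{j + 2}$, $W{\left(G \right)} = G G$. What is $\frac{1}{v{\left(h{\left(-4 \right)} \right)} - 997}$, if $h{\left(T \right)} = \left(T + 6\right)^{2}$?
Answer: $- \frac{9}{8971} \approx -0.0010032$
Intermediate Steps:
$W{\left(G \right)} = G^{2}$
$B{\left(j \right)} = \frac{1}{2 + j}$
$h{\left(T \right)} = \left(6 + T\right)^{2}$
$v{\left(V \right)} = \frac{V}{2 + V^{2}}$
$\frac{1}{v{\left(h{\left(-4 \right)} \right)} - 997} = \frac{1}{\frac{\left(6 - 4\right)^{2}}{2 + \left(\left(6 - 4\right)^{2}\right)^{2}} - 997} = \frac{1}{\frac{2^{2}}{2 + \left(2^{2}\right)^{2}} - 997} = \frac{1}{\frac{4}{2 + 4^{2}} - 997} = \frac{1}{\frac{4}{2 + 16} - 997} = \frac{1}{\frac{4}{18} - 997} = \frac{1}{4 \cdot \frac{1}{18} - 997} = \frac{1}{\frac{2}{9} - 997} = \frac{1}{- \frac{8971}{9}} = - \frac{9}{8971}$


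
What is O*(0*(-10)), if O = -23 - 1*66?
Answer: 0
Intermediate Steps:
O = -89 (O = -23 - 66 = -89)
O*(0*(-10)) = -0*(-10) = -89*0 = 0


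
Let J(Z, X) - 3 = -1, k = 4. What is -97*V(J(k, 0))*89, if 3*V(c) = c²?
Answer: -34532/3 ≈ -11511.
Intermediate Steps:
J(Z, X) = 2 (J(Z, X) = 3 - 1 = 2)
V(c) = c²/3
-97*V(J(k, 0))*89 = -97*2²/3*89 = -97*4/3*89 = -388/3*89 = -34532/3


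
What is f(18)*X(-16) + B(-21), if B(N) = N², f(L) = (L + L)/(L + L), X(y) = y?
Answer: 425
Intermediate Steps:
f(L) = 1 (f(L) = (2*L)/((2*L)) = (2*L)*(1/(2*L)) = 1)
f(18)*X(-16) + B(-21) = 1*(-16) + (-21)² = -16 + 441 = 425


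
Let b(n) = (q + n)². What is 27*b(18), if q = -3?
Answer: 6075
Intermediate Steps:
b(n) = (-3 + n)²
27*b(18) = 27*(-3 + 18)² = 27*15² = 27*225 = 6075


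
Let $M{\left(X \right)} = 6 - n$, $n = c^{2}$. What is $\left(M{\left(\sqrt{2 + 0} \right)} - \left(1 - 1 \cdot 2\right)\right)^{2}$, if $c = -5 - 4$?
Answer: $5476$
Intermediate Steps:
$c = -9$
$n = 81$ ($n = \left(-9\right)^{2} = 81$)
$M{\left(X \right)} = -75$ ($M{\left(X \right)} = 6 - 81 = -75$)
$\left(M{\left(\sqrt{2 + 0} \right)} - \left(1 - 1 \cdot 2\right)\right)^{2} = \left(-75 - \left(1 - 1 \cdot 2\right)\right)^{2} = \left(-75 + \left(1 \cdot 2 - 1\right)\right)^{2} = \left(-75 + \left(2 - 1\right)\right)^{2} = \left(-75 + 1\right)^{2} = \left(-74\right)^{2} = 5476$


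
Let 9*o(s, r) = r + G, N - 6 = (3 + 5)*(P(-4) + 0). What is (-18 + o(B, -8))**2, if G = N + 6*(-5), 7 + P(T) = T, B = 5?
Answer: 8836/9 ≈ 981.78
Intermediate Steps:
P(T) = -7 + T
N = -82 (N = 6 + (3 + 5)*((-7 - 4) + 0) = 6 + 8*(-11 + 0) = 6 + 8*(-11) = 6 - 88 = -82)
G = -112 (G = -82 + 6*(-5) = -82 - 30 = -112)
o(s, r) = -112/9 + r/9 (o(s, r) = (r - 112)/9 = (-112 + r)/9 = -112/9 + r/9)
(-18 + o(B, -8))**2 = (-18 + (-112/9 + (1/9)*(-8)))**2 = (-18 + (-112/9 - 8/9))**2 = (-18 - 40/3)**2 = (-94/3)**2 = 8836/9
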